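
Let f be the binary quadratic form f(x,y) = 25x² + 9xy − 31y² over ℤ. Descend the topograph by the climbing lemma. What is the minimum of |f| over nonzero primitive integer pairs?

river: ρ → (-31,53,3)
river: ρ → (3,55,-13)
river: ρ → (-13,49,15)
river: ρ → (15,41,-25)
river: ρ → (-25,9,31)
river: ρ → (31,53,-3)
river: ρ → (-3,55,13)
river: ρ → (13,49,-15)
river: ρ → (-15,41,25)
river: ρ → (25,9,-31)
closes: descent 0, river 10
min |a| on river = 3

3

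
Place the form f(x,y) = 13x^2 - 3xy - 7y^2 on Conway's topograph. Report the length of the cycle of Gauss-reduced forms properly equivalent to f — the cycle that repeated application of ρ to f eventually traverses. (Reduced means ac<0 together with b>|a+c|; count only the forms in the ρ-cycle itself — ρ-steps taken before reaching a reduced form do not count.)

D = 373, ⌊√D⌋ = 19
descent: ρ → (-7,17,3)  [lands on river]
river: ρ → (3,19,-1)
river: ρ → (-1,19,3)
river: ρ → (3,17,-7)
river: ρ → (-7,11,9)
river: ρ → (9,7,-9)
river: ρ → (-9,11,7)
river: ρ → (7,17,-3)
river: ρ → (-3,19,1)
river: ρ → (1,19,-3)
river: ρ → (-3,17,7)
river: ρ → (7,11,-9)
river: ρ → (-9,7,9)
river: ρ → (9,11,-7)
ρ-cycle length = 14 (tail of 1 descent step not counted)

14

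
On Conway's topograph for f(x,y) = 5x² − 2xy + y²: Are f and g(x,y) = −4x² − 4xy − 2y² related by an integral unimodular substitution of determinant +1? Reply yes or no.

D₁ = -16, D₂ = -16
f: flip: (5,-2,1)→(1,2,5)
f: translate: b→0 (≡2 mod 2), so (1,2,5)→(1,0,4)
f: reduced (well bottom): (1,0,4) with a≤c, −a<b≤a
g is negative-definite; reduce −g:
−g: flip: (4,4,2)→(2,-4,4)
−g: translate: b→0 (≡-4 mod 4), so (2,-4,4)→(2,0,2)
−g: reduced (well bottom): (2,0,2) with a≤c, −a<b≤a
flip sign back: reduced form of g is (-2,0,-2)
reduced forms (1, 0, 4) vs (-2, 0, -2) ⇒ inequivalent

no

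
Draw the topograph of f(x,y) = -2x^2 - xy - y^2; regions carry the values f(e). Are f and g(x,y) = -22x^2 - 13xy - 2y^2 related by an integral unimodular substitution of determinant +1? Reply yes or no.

D₁ = -7, D₂ = -7
f is negative-definite; reduce −f:
−f: flip: (2,1,1)→(1,-1,2)
−f: translate: b→1 (≡-1 mod 2), so (1,-1,2)→(1,1,2)
−f: reduced (well bottom): (1,1,2) with a≤c, −a<b≤a
flip sign back: reduced form of f is (-1,-1,-2)
g is negative-definite; reduce −g:
−g: flip: (22,13,2)→(2,-13,22)
−g: translate: b→-1 (≡-13 mod 4), so (2,-13,22)→(2,-1,1)
−g: flip: (2,-1,1)→(1,1,2)
−g: reduced (well bottom): (1,1,2) with a≤c, −a<b≤a
flip sign back: reduced form of g is (-1,-1,-2)
reduced forms (-1, -1, -2) vs (-1, -1, -2) ⇒ equivalent

yes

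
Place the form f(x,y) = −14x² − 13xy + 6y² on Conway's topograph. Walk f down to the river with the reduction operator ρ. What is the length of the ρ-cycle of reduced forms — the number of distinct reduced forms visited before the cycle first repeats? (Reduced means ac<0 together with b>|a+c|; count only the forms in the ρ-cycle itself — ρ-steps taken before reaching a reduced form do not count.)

D = 505, ⌊√D⌋ = 22
descent: ρ → (6,13,-14)  [lands on river]
river: ρ → (-14,15,5)
river: ρ → (5,15,-14)
river: ρ → (-14,13,6)
river: ρ → (6,11,-16)
river: ρ → (-16,21,1)
river: ρ → (1,21,-16)
river: ρ → (-16,11,6)
ρ-cycle length = 8 (tail of 1 descent step not counted)

8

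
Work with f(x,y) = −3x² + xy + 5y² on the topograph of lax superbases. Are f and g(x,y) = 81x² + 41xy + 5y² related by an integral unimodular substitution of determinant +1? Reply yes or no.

D₁ = 61, D₂ = 61
river cycle of f (length 6): (-3, 7, 1), (1, 7, -3), (-3, 5, 3), (3, 7, -1), (-1, 7, 3), (3, 5, -3)
river cycle of g (length 6): (-3, 7, 1), (1, 7, -3), (-3, 5, 3), (3, 7, -1), (-1, 7, 3), (3, 5, -3)
cycles coincide ⇒ equivalent

yes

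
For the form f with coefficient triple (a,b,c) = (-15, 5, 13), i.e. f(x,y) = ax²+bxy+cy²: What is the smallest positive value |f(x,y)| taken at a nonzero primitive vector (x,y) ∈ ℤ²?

river: ρ → (13,21,-7)
river: ρ → (-7,21,13)
river: ρ → (13,5,-15)
river: ρ → (-15,25,3)
river: ρ → (3,23,-23)
river: ρ → (-23,23,3)
river: ρ → (3,25,-15)
river: ρ → (-15,5,13)
closes: descent 0, river 8
min |a| on river = 3

3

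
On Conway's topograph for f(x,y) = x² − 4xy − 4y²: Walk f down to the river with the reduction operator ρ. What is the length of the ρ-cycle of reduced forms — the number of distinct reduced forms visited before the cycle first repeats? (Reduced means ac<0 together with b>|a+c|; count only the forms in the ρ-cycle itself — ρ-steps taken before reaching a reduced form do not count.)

D = 32, ⌊√D⌋ = 5
descent: ρ → (-4,4,1)  [lands on river]
river: ρ → (1,4,-4)
ρ-cycle length = 2 (tail of 1 descent step not counted)

2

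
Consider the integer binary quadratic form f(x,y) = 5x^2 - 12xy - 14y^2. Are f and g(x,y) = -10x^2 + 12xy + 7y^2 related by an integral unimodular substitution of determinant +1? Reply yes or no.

D₁ = 424, D₂ = 424
river cycle of f (length 14): (-14, 12, 5), (5, 18, -5), (-5, 12, 14), (14, 16, -3), (-3, 20, 2), (2, 20, -3), (-3, 16, 14), (14, 12, -5), (-5, 18, 5), (5, 12, -14), … (4 more)
river cycle of g (length 18): (7, 16, -6), (-6, 20, 1), (1, 20, -6), (-6, 16, 7), (7, 12, -10), (-10, 8, 9), (9, 10, -9), (-9, 8, 10), (10, 12, -7), (-7, 16, 6), … (8 more)
cycles differ ⇒ inequivalent

no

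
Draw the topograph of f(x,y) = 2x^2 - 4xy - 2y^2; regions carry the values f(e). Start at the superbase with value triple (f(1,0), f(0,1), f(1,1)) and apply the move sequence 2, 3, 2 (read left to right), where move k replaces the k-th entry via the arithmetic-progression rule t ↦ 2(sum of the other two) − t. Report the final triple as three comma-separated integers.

start (2,-2,-4) = (f(1,0),f(0,1),f(1,1))
replace slot 2: 2·(2+(-4)) − (-2) = -2 → (2,-2,-4)
replace slot 3: 2·(2+(-2)) − (-4) = 4 → (2,-2,4)
replace slot 2: 2·(2+4) − (-2) = 14 → (2,14,4)

2,14,4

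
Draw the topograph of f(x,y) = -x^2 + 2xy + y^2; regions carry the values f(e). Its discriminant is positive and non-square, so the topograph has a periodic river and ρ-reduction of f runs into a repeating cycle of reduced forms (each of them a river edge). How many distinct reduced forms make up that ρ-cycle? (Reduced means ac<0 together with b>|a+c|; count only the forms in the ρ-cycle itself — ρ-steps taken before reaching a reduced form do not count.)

D = 8, ⌊√D⌋ = 2
river: ρ → (1,2,-1)
river: ρ → (-1,2,1)
ρ-cycle length = 2 (tail of 0 descent steps not counted)

2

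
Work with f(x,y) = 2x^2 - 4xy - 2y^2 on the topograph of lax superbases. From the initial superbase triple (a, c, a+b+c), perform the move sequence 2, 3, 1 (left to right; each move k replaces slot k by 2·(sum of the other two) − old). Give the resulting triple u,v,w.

start (2,-2,-4) = (f(1,0),f(0,1),f(1,1))
replace slot 2: 2·(2+(-4)) − (-2) = -2 → (2,-2,-4)
replace slot 3: 2·(2+(-2)) − (-4) = 4 → (2,-2,4)
replace slot 1: 2·((-2)+4) − 2 = 2 → (2,-2,4)

2,-2,4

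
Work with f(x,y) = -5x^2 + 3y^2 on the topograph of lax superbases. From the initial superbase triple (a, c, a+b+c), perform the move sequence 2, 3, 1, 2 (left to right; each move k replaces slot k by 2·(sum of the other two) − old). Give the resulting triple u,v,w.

start (-5,3,-2) = (f(1,0),f(0,1),f(1,1))
replace slot 2: 2·((-5)+(-2)) − 3 = -17 → (-5,-17,-2)
replace slot 3: 2·((-5)+(-17)) − (-2) = -42 → (-5,-17,-42)
replace slot 1: 2·((-17)+(-42)) − (-5) = -113 → (-113,-17,-42)
replace slot 2: 2·((-113)+(-42)) − (-17) = -293 → (-113,-293,-42)

-113,-293,-42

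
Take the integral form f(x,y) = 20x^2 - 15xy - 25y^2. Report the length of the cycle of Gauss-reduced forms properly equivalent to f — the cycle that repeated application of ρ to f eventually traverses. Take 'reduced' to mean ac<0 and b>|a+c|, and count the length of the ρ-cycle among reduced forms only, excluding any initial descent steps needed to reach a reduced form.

D = 2225, ⌊√D⌋ = 47
descent: ρ → (-25,15,20)  [lands on river]
river: ρ → (20,25,-20)
river: ρ → (-20,15,25)
river: ρ → (25,35,-10)
river: ρ → (-10,45,5)
river: ρ → (5,45,-10)
river: ρ → (-10,35,25)
river: ρ → (25,15,-20)
river: ρ → (-20,25,20)
river: ρ → (20,15,-25)
river: ρ → (-25,35,10)
river: ρ → (10,45,-5)
river: ρ → (-5,45,10)
river: ρ → (10,35,-25)
ρ-cycle length = 14 (tail of 1 descent step not counted)

14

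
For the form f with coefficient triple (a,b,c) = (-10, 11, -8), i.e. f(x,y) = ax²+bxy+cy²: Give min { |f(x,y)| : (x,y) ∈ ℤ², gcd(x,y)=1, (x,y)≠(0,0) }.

translate: b→9 (≡-11 mod 20), so (10,-11,8)→(10,9,7)
flip: (10,9,7)→(7,-9,10)
translate: b→5 (≡-9 mod 14), so (7,-9,10)→(7,5,8)
reduced (well bottom): (7,5,8) with a≤c, −a<b≤a
well minimum |f| = |-7| = 7 (negative-definite)

7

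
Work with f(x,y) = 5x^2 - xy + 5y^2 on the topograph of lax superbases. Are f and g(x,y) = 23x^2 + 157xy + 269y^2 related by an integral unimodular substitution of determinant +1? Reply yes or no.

D₁ = -99, D₂ = -99
f: flip: (5,-1,5)→(5,1,5)
f: reduced (well bottom): (5,1,5) with a≤c, −a<b≤a
g: translate: b→19 (≡157 mod 46), so (23,157,269)→(23,19,5)
g: flip: (23,19,5)→(5,-19,23)
g: translate: b→1 (≡-19 mod 10), so (5,-19,23)→(5,1,5)
g: reduced (well bottom): (5,1,5) with a≤c, −a<b≤a
reduced forms (5, 1, 5) vs (5, 1, 5) ⇒ equivalent

yes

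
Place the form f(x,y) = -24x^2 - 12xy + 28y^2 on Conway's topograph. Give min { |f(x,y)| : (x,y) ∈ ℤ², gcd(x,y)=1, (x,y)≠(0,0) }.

descent: ρ → (28,12,-24)  [lands on river]
river: ρ → (-24,36,16)
river: ρ → (16,28,-32)
river: ρ → (-32,36,12)
river: ρ → (12,36,-32)
river: ρ → (-32,28,16)
river: ρ → (16,36,-24)
river: ρ → (-24,12,28)
river: ρ → (28,44,-8)
river: ρ → (-8,52,4)
river: ρ → (4,52,-8)
river: ρ → (-8,44,28)
closes: descent 1, river 12
min |a| on river = 4

4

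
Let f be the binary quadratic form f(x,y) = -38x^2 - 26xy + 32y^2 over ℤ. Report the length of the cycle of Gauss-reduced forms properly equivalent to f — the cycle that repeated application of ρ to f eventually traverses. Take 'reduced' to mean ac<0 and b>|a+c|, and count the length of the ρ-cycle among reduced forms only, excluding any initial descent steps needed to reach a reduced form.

D = 5540, ⌊√D⌋ = 74
descent: ρ → (32,26,-38)  [lands on river]
river: ρ → (-38,50,20)
river: ρ → (20,70,-8)
river: ρ → (-8,74,2)
river: ρ → (2,74,-8)
river: ρ → (-8,70,20)
river: ρ → (20,50,-38)
river: ρ → (-38,26,32)
river: ρ → (32,38,-32)
river: ρ → (-32,26,38)
river: ρ → (38,50,-20)
river: ρ → (-20,70,8)
river: ρ → (8,74,-2)
river: ρ → (-2,74,8)
river: ρ → (8,70,-20)
river: ρ → (-20,50,38)
river: ρ → (38,26,-32)
river: ρ → (-32,38,32)
ρ-cycle length = 18 (tail of 1 descent step not counted)

18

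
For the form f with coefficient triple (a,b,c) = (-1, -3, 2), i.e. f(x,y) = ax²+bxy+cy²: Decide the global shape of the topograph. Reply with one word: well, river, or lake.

D = b²−4ac = (-3)² − 4·(-1)·2 = 17
D > 0 non-square ⇒ indefinite ⇒ periodic river

river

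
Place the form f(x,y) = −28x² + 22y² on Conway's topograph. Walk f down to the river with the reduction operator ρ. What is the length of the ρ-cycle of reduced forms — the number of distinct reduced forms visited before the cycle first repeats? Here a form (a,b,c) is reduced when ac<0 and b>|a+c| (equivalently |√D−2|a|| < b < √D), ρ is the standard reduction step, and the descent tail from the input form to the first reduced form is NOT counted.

D = 2464, ⌊√D⌋ = 49
descent: ρ → (22,44,-6)  [lands on river]
river: ρ → (-6,40,36)
river: ρ → (36,32,-10)
river: ρ → (-10,48,4)
river: ρ → (4,48,-10)
river: ρ → (-10,32,36)
river: ρ → (36,40,-6)
river: ρ → (-6,44,22)
ρ-cycle length = 8 (tail of 1 descent step not counted)

8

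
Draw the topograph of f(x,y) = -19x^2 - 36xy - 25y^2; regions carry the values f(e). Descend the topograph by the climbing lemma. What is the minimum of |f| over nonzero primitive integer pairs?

translate: b→-2 (≡36 mod 38), so (19,36,25)→(19,-2,8)
flip: (19,-2,8)→(8,2,19)
reduced (well bottom): (8,2,19) with a≤c, −a<b≤a
well minimum |f| = |-8| = 8 (negative-definite)

8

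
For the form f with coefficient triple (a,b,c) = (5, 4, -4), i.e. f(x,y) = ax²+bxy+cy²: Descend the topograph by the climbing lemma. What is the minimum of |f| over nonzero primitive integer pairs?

river: ρ → (-4,4,5)
river: ρ → (5,6,-3)
river: ρ → (-3,6,5)
river: ρ → (5,4,-4)
closes: descent 0, river 4
min |a| on river = 3

3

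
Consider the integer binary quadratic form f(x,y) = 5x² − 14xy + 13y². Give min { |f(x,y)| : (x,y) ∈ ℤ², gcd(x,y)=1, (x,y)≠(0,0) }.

translate: b→-4 (≡-14 mod 10), so (5,-14,13)→(5,-4,4)
flip: (5,-4,4)→(4,4,5)
reduced (well bottom): (4,4,5) with a≤c, −a<b≤a
well minimum = a = 4

4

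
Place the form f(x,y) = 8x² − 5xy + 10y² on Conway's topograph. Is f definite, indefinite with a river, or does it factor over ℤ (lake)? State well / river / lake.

D = b²−4ac = (-5)² − 4·8·10 = -295
D < 0 ⇒ definite ⇒ every region one sign ⇒ single well

well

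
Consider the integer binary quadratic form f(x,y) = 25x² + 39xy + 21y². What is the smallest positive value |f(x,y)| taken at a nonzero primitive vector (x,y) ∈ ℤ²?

translate: b→-11 (≡39 mod 50), so (25,39,21)→(25,-11,7)
flip: (25,-11,7)→(7,11,25)
translate: b→-3 (≡11 mod 14), so (7,11,25)→(7,-3,21)
reduced (well bottom): (7,-3,21) with a≤c, −a<b≤a
well minimum = a = 7

7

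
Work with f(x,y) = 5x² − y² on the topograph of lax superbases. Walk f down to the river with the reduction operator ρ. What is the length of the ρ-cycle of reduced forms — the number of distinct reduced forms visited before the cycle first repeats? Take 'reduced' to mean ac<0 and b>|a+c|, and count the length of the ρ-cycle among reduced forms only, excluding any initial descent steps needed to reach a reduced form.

D = 20, ⌊√D⌋ = 4
descent: ρ → (-1,4,1)  [lands on river]
river: ρ → (1,4,-1)
ρ-cycle length = 2 (tail of 1 descent step not counted)

2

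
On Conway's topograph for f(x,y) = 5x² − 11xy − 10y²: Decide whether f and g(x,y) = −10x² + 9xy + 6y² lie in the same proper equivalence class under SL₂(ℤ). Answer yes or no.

D₁ = 321, D₂ = 321
river cycle of f (length 6): (-10, 11, 5), (5, 9, -12), (-12, 15, 2), (2, 17, -4), (-4, 15, 6), (6, 9, -10)
river cycle of g (length 6): (6, 15, -4), (-4, 17, 2), (2, 15, -12), (-12, 9, 5), (5, 11, -10), (-10, 9, 6)
cycles differ ⇒ inequivalent

no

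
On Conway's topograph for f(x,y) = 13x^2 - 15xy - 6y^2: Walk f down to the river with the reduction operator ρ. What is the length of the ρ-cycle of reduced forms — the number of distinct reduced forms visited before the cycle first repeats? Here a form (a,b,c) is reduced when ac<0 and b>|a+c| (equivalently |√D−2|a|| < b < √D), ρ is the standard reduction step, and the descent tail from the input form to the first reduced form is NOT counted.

D = 537, ⌊√D⌋ = 23
descent: ρ → (-6,15,13)  [lands on river]
river: ρ → (13,11,-8)
river: ρ → (-8,21,3)
river: ρ → (3,21,-8)
river: ρ → (-8,11,13)
river: ρ → (13,15,-6)
river: ρ → (-6,21,4)
river: ρ → (4,19,-11)
river: ρ → (-11,3,12)
river: ρ → (12,21,-2)
river: ρ → (-2,23,1)
river: ρ → (1,23,-2)
river: ρ → (-2,21,12)
river: ρ → (12,3,-11)
river: ρ → (-11,19,4)
river: ρ → (4,21,-6)
ρ-cycle length = 16 (tail of 1 descent step not counted)

16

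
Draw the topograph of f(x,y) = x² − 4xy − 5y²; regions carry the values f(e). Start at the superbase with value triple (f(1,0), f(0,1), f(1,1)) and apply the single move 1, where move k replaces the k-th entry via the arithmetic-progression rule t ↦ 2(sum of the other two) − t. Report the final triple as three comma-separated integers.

start (1,-5,-8) = (f(1,0),f(0,1),f(1,1))
replace slot 1: 2·((-5)+(-8)) − 1 = -27 → (-27,-5,-8)

-27,-5,-8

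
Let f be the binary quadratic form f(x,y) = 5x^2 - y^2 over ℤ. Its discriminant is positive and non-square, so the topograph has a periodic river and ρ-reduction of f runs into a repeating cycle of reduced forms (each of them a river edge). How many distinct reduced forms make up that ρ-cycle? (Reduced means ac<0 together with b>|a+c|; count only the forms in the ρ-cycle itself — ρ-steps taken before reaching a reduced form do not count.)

D = 20, ⌊√D⌋ = 4
descent: ρ → (-1,4,1)  [lands on river]
river: ρ → (1,4,-1)
ρ-cycle length = 2 (tail of 1 descent step not counted)

2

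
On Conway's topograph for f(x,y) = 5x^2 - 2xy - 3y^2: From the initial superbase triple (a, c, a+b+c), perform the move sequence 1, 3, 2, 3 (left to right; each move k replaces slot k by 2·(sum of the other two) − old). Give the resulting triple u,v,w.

start (5,-3,0) = (f(1,0),f(0,1),f(1,1))
replace slot 1: 2·((-3)+0) − 5 = -11 → (-11,-3,0)
replace slot 3: 2·((-11)+(-3)) − 0 = -28 → (-11,-3,-28)
replace slot 2: 2·((-11)+(-28)) − (-3) = -75 → (-11,-75,-28)
replace slot 3: 2·((-11)+(-75)) − (-28) = -144 → (-11,-75,-144)

-11,-75,-144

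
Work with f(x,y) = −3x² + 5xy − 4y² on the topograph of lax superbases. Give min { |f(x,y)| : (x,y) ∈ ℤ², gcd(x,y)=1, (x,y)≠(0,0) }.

translate: b→1 (≡-5 mod 6), so (3,-5,4)→(3,1,2)
flip: (3,1,2)→(2,-1,3)
reduced (well bottom): (2,-1,3) with a≤c, −a<b≤a
well minimum |f| = |-2| = 2 (negative-definite)

2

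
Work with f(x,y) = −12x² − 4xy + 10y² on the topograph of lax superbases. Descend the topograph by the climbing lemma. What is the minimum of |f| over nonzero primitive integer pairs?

descent: ρ → (10,4,-12)  [lands on river]
river: ρ → (-12,20,2)
river: ρ → (2,20,-12)
river: ρ → (-12,4,10)
river: ρ → (10,16,-6)
river: ρ → (-6,20,4)
river: ρ → (4,20,-6)
river: ρ → (-6,16,10)
closes: descent 1, river 8
min |a| on river = 2

2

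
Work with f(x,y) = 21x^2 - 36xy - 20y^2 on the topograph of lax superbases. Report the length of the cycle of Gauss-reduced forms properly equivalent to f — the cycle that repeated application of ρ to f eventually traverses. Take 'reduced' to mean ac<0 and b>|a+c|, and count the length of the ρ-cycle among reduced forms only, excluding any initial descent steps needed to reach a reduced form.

D = 2976, ⌊√D⌋ = 54
descent: ρ → (-20,36,21)  [lands on river]
river: ρ → (21,48,-8)
river: ρ → (-8,48,21)
river: ρ → (21,36,-20)
river: ρ → (-20,44,13)
river: ρ → (13,34,-35)
river: ρ → (-35,36,12)
river: ρ → (12,36,-35)
river: ρ → (-35,34,13)
river: ρ → (13,44,-20)
ρ-cycle length = 10 (tail of 1 descent step not counted)

10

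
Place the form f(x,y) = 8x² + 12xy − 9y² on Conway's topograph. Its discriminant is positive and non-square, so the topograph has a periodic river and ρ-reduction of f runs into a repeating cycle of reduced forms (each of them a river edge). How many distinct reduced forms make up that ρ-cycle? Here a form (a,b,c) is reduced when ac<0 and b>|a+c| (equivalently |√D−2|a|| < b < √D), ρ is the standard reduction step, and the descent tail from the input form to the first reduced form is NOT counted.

D = 432, ⌊√D⌋ = 20
river: ρ → (-9,6,11)
river: ρ → (11,16,-4)
river: ρ → (-4,16,11)
river: ρ → (11,6,-9)
river: ρ → (-9,12,8)
river: ρ → (8,20,-1)
river: ρ → (-1,20,8)
river: ρ → (8,12,-9)
ρ-cycle length = 8 (tail of 0 descent steps not counted)

8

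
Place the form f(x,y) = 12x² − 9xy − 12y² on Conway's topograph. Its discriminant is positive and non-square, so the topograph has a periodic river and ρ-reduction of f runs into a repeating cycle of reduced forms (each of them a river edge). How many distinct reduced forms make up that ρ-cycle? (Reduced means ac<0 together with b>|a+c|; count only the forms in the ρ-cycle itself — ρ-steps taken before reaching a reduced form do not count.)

D = 657, ⌊√D⌋ = 25
descent: ρ → (-12,9,12)  [lands on river]
river: ρ → (12,15,-9)
river: ρ → (-9,21,6)
river: ρ → (6,15,-18)
river: ρ → (-18,21,3)
river: ρ → (3,21,-18)
river: ρ → (-18,15,6)
river: ρ → (6,21,-9)
river: ρ → (-9,15,12)
river: ρ → (12,9,-12)
river: ρ → (-12,15,9)
river: ρ → (9,21,-6)
river: ρ → (-6,15,18)
river: ρ → (18,21,-3)
river: ρ → (-3,21,18)
river: ρ → (18,15,-6)
river: ρ → (-6,21,9)
river: ρ → (9,15,-12)
ρ-cycle length = 18 (tail of 1 descent step not counted)

18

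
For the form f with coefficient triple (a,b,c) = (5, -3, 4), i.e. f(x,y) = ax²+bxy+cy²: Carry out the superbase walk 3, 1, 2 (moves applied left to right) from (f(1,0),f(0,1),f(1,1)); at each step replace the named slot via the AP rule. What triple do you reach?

start (5,4,6) = (f(1,0),f(0,1),f(1,1))
replace slot 3: 2·(5+4) − 6 = 12 → (5,4,12)
replace slot 1: 2·(4+12) − 5 = 27 → (27,4,12)
replace slot 2: 2·(27+12) − 4 = 74 → (27,74,12)

27,74,12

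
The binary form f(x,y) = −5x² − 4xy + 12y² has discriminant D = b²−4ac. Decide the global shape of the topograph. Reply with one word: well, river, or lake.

D = b²−4ac = (-4)² − 4·(-5)·12 = 256
D = 16² is a perfect square ⇒ form factors over ℤ ⇒ lakes

lake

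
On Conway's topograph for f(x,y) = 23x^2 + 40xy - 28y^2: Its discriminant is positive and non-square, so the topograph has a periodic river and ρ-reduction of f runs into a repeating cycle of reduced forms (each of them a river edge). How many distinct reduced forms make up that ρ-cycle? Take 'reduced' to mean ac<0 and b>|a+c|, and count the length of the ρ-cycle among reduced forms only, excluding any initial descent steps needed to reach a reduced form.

D = 4176, ⌊√D⌋ = 64
river: ρ → (-28,16,35)
river: ρ → (35,54,-9)
river: ρ → (-9,54,35)
river: ρ → (35,16,-28)
river: ρ → (-28,40,23)
river: ρ → (23,52,-16)
river: ρ → (-16,44,35)
river: ρ → (35,26,-25)
river: ρ → (-25,24,36)
river: ρ → (36,48,-13)
river: ρ → (-13,56,20)
river: ρ → (20,64,-1)
river: ρ → (-1,64,20)
river: ρ → (20,56,-13)
river: ρ → (-13,48,36)
river: ρ → (36,24,-25)
river: ρ → (-25,26,35)
river: ρ → (35,44,-16)
river: ρ → (-16,52,23)
river: ρ → (23,40,-28)
ρ-cycle length = 20 (tail of 0 descent steps not counted)

20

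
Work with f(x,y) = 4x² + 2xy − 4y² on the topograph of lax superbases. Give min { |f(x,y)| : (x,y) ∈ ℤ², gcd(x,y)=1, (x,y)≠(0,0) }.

river: ρ → (-4,6,2)
river: ρ → (2,6,-4)
river: ρ → (-4,2,4)
river: ρ → (4,6,-2)
river: ρ → (-2,6,4)
river: ρ → (4,2,-4)
closes: descent 0, river 6
min |a| on river = 2

2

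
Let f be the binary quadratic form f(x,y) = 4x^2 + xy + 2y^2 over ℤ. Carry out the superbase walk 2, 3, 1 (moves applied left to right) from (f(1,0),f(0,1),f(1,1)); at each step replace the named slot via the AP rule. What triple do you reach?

start (4,2,7) = (f(1,0),f(0,1),f(1,1))
replace slot 2: 2·(4+7) − 2 = 20 → (4,20,7)
replace slot 3: 2·(4+20) − 7 = 41 → (4,20,41)
replace slot 1: 2·(20+41) − 4 = 118 → (118,20,41)

118,20,41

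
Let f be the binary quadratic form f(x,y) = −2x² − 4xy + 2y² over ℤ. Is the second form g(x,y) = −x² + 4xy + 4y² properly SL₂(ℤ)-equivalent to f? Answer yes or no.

D₁ = 32, D₂ = 32
river cycle of f (length 2): (2, 4, -2), (-2, 4, 2)
river cycle of g (length 2): (4, 4, -1), (-1, 4, 4)
cycles differ ⇒ inequivalent

no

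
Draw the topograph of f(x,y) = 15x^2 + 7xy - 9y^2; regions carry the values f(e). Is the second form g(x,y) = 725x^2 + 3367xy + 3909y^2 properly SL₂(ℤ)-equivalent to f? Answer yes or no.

D₁ = 589, D₂ = 589
river cycle of f (length 16): (-9, 11, 13), (13, 15, -7), (-7, 13, 15), (15, 17, -5), (-5, 23, 3), (3, 19, -19), (-19, 19, 3), (3, 23, -5), (-5, 17, 15), (15, 13, -7), … (6 more)
river cycle of g (length 16): (-1, 23, 15), (15, 7, -9), (-9, 11, 13), (13, 15, -7), (-7, 13, 15), (15, 17, -5), (-5, 23, 3), (3, 19, -19), (-19, 19, 3), (3, 23, -5), … (6 more)
cycles coincide ⇒ equivalent

yes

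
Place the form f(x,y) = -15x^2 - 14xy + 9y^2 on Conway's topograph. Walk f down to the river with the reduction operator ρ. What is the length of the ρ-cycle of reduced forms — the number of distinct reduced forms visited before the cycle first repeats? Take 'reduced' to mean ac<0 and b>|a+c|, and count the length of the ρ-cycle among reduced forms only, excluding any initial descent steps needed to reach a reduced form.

D = 736, ⌊√D⌋ = 27
descent: ρ → (9,14,-15)  [lands on river]
river: ρ → (-15,16,8)
river: ρ → (8,16,-15)
river: ρ → (-15,14,9)
river: ρ → (9,22,-7)
river: ρ → (-7,20,12)
river: ρ → (12,4,-15)
river: ρ → (-15,26,1)
river: ρ → (1,26,-15)
river: ρ → (-15,4,12)
river: ρ → (12,20,-7)
river: ρ → (-7,22,9)
ρ-cycle length = 12 (tail of 1 descent step not counted)

12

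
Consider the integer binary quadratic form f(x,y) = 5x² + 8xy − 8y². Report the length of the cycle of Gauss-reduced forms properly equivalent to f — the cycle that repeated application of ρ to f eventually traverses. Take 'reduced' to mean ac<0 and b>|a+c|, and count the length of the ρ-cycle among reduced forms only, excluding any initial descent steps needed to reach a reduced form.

D = 224, ⌊√D⌋ = 14
river: ρ → (-8,8,5)
river: ρ → (5,12,-4)
river: ρ → (-4,12,5)
river: ρ → (5,8,-8)
ρ-cycle length = 4 (tail of 0 descent steps not counted)

4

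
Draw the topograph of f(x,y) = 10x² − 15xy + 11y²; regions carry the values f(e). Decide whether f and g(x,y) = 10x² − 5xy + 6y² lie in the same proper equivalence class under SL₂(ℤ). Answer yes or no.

D₁ = -215, D₂ = -215
f: translate: b→5 (≡-15 mod 20), so (10,-15,11)→(10,5,6)
f: flip: (10,5,6)→(6,-5,10)
f: reduced (well bottom): (6,-5,10) with a≤c, −a<b≤a
g: flip: (10,-5,6)→(6,5,10)
g: reduced (well bottom): (6,5,10) with a≤c, −a<b≤a
reduced forms (6, -5, 10) vs (6, 5, 10) ⇒ inequivalent

no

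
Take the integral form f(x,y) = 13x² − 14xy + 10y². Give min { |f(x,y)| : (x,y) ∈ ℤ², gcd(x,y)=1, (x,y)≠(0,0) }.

translate: b→12 (≡-14 mod 26), so (13,-14,10)→(13,12,9)
flip: (13,12,9)→(9,-12,13)
translate: b→6 (≡-12 mod 18), so (9,-12,13)→(9,6,10)
reduced (well bottom): (9,6,10) with a≤c, −a<b≤a
well minimum = a = 9

9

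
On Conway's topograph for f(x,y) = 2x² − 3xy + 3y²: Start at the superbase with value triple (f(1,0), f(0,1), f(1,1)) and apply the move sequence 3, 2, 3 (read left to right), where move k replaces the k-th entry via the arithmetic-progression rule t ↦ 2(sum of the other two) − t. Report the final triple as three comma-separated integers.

start (2,3,2) = (f(1,0),f(0,1),f(1,1))
replace slot 3: 2·(2+3) − 2 = 8 → (2,3,8)
replace slot 2: 2·(2+8) − 3 = 17 → (2,17,8)
replace slot 3: 2·(2+17) − 8 = 30 → (2,17,30)

2,17,30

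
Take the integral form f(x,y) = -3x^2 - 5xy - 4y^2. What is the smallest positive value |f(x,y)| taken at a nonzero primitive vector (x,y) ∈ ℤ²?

translate: b→-1 (≡5 mod 6), so (3,5,4)→(3,-1,2)
flip: (3,-1,2)→(2,1,3)
reduced (well bottom): (2,1,3) with a≤c, −a<b≤a
well minimum |f| = |-2| = 2 (negative-definite)

2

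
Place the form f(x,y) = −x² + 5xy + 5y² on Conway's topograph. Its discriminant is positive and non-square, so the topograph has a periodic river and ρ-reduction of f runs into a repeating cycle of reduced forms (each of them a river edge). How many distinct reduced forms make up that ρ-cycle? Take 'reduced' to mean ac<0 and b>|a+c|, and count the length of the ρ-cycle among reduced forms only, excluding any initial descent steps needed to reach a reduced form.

D = 45, ⌊√D⌋ = 6
river: ρ → (5,5,-1)
river: ρ → (-1,5,5)
ρ-cycle length = 2 (tail of 0 descent steps not counted)

2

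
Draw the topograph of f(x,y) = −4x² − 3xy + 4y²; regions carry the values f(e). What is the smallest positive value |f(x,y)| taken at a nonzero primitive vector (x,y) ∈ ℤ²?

descent: ρ → (4,3,-4)  [lands on river]
river: ρ → (-4,5,3)
river: ρ → (3,7,-2)
river: ρ → (-2,5,6)
river: ρ → (6,7,-1)
river: ρ → (-1,7,6)
river: ρ → (6,5,-2)
river: ρ → (-2,7,3)
river: ρ → (3,5,-4)
river: ρ → (-4,3,4)
river: ρ → (4,5,-3)
river: ρ → (-3,7,2)
river: ρ → (2,5,-6)
river: ρ → (-6,7,1)
river: ρ → (1,7,-6)
river: ρ → (-6,5,2)
river: ρ → (2,7,-3)
river: ρ → (-3,5,4)
closes: descent 1, river 18
min |a| on river = 1

1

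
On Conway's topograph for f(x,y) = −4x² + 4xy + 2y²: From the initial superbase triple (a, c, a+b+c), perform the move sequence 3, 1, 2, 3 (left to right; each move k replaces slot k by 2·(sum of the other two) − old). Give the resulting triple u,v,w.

start (-4,2,2) = (f(1,0),f(0,1),f(1,1))
replace slot 3: 2·((-4)+2) − 2 = -6 → (-4,2,-6)
replace slot 1: 2·(2+(-6)) − (-4) = -4 → (-4,2,-6)
replace slot 2: 2·((-4)+(-6)) − 2 = -22 → (-4,-22,-6)
replace slot 3: 2·((-4)+(-22)) − (-6) = -46 → (-4,-22,-46)

-4,-22,-46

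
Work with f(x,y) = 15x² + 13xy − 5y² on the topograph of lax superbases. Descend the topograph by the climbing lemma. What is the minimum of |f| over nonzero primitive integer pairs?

river: ρ → (-5,17,9)
river: ρ → (9,19,-3)
river: ρ → (-3,17,15)
river: ρ → (15,13,-5)
closes: descent 0, river 4
min |a| on river = 3

3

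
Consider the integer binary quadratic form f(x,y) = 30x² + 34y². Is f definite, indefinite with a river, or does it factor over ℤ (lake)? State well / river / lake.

D = b²−4ac = 0² − 4·30·34 = -4080
D < 0 ⇒ definite ⇒ every region one sign ⇒ single well

well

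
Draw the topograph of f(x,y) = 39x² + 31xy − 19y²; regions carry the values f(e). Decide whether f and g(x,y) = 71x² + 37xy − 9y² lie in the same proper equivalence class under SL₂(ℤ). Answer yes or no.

D₁ = 3925, D₂ = 3925
river cycle of f (length 30): (-19, 45, 25), (25, 55, -9), (-9, 53, 31), (31, 9, -31), (-31, 53, 9), (9, 55, -25), (-25, 45, 19), (19, 31, -39), (-39, 47, 11), (11, 41, -51), … (20 more)
river cycle of g (length 30): (-9, 53, 31), (31, 9, -31), (-31, 53, 9), (9, 55, -25), (-25, 45, 19), (19, 31, -39), (-39, 47, 11), (11, 41, -51), (-51, 61, 1), (1, 61, -51), … (20 more)
cycles coincide ⇒ equivalent

yes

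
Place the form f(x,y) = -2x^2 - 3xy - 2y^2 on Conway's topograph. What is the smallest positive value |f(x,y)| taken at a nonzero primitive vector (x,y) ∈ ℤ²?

translate: b→-1 (≡3 mod 4), so (2,3,2)→(2,-1,1)
flip: (2,-1,1)→(1,1,2)
reduced (well bottom): (1,1,2) with a≤c, −a<b≤a
well minimum |f| = |-1| = 1 (negative-definite)

1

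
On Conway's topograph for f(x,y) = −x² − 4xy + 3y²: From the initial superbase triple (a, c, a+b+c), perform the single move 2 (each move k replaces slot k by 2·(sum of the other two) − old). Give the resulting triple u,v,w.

start (-1,3,-2) = (f(1,0),f(0,1),f(1,1))
replace slot 2: 2·((-1)+(-2)) − 3 = -9 → (-1,-9,-2)

-1,-9,-2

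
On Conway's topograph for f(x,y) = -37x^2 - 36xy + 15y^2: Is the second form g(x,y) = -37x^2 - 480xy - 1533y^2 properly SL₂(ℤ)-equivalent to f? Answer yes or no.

D₁ = 3516, D₂ = 3516
river cycle of f (length 18): (15, 36, -37), (-37, 38, 14), (14, 46, -25), (-25, 54, 6), (6, 54, -25), (-25, 46, 14), (14, 38, -37), (-37, 36, 15), (15, 54, -10), (-10, 46, 35), … (8 more)
river cycle of g (length 18): (-37, 38, 14), (14, 46, -25), (-25, 54, 6), (6, 54, -25), (-25, 46, 14), (14, 38, -37), (-37, 36, 15), (15, 54, -10), (-10, 46, 35), (35, 24, -21), … (8 more)
cycles coincide ⇒ equivalent

yes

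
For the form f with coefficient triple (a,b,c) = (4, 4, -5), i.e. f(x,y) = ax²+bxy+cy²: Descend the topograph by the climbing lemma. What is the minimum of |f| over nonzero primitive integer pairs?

river: ρ → (-5,6,3)
river: ρ → (3,6,-5)
river: ρ → (-5,4,4)
river: ρ → (4,4,-5)
closes: descent 0, river 4
min |a| on river = 3

3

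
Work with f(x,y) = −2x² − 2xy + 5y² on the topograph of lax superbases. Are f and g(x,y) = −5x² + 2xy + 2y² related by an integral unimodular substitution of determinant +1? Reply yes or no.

D₁ = 44, D₂ = 44
river cycle of f (length 2): (-2, 6, 1), (1, 6, -2)
river cycle of g (length 2): (2, 6, -1), (-1, 6, 2)
cycles differ ⇒ inequivalent

no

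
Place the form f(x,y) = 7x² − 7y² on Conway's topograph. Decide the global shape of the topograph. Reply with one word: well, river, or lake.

D = b²−4ac = 0² − 4·7·(-7) = 196
D = 14² is a perfect square ⇒ form factors over ℤ ⇒ lakes

lake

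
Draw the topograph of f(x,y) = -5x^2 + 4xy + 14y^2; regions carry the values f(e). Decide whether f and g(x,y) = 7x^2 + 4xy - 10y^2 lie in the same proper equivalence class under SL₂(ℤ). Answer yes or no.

D₁ = 296, D₂ = 296
river cycle of f (length 6): (-5, 14, 5), (5, 16, -2), (-2, 16, 5), (5, 14, -5), (-5, 16, 2), (2, 16, -5)
river cycle of g (length 10): (-10, 16, 1), (1, 16, -10), (-10, 4, 7), (7, 10, -7), (-7, 4, 10), (10, 16, -1), (-1, 16, 10), (10, 4, -7), (-7, 10, 7), (7, 4, -10)
cycles differ ⇒ inequivalent

no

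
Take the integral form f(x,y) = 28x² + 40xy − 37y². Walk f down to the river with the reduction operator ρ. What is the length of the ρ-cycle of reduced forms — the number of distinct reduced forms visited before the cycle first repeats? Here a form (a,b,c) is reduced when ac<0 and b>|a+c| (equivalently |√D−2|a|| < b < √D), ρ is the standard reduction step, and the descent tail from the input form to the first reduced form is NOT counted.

D = 5744, ⌊√D⌋ = 75
river: ρ → (-37,34,31)
river: ρ → (31,28,-40)
river: ρ → (-40,52,19)
river: ρ → (19,62,-25)
river: ρ → (-25,38,43)
river: ρ → (43,48,-20)
river: ρ → (-20,72,7)
river: ρ → (7,68,-40)
river: ρ → (-40,12,35)
river: ρ → (35,58,-17)
river: ρ → (-17,44,56)
river: ρ → (56,68,-5)
river: ρ → (-5,72,28)
river: ρ → (28,40,-37)
ρ-cycle length = 14 (tail of 0 descent steps not counted)

14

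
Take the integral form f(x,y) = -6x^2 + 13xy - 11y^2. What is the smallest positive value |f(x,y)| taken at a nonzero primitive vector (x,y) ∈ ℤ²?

translate: b→-1 (≡-13 mod 12), so (6,-13,11)→(6,-1,4)
flip: (6,-1,4)→(4,1,6)
reduced (well bottom): (4,1,6) with a≤c, −a<b≤a
well minimum |f| = |-4| = 4 (negative-definite)

4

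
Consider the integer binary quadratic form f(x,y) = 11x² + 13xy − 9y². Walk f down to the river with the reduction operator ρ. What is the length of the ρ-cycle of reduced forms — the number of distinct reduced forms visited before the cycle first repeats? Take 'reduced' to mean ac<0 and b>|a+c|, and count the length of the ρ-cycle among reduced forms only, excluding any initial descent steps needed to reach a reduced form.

D = 565, ⌊√D⌋ = 23
river: ρ → (-9,23,1)
river: ρ → (1,23,-9)
river: ρ → (-9,13,11)
river: ρ → (11,9,-11)
river: ρ → (-11,13,9)
river: ρ → (9,23,-1)
river: ρ → (-1,23,9)
river: ρ → (9,13,-11)
river: ρ → (-11,9,11)
river: ρ → (11,13,-9)
ρ-cycle length = 10 (tail of 0 descent steps not counted)

10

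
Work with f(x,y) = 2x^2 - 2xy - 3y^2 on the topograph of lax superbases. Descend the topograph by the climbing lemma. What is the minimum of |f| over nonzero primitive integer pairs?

descent: ρ → (-3,2,2)  [lands on river]
river: ρ → (2,2,-3)
river: ρ → (-3,4,1)
river: ρ → (1,4,-3)
closes: descent 1, river 4
min |a| on river = 1

1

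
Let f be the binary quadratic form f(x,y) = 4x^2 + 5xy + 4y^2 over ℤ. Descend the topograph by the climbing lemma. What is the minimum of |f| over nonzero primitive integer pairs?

translate: b→-3 (≡5 mod 8), so (4,5,4)→(4,-3,3)
flip: (4,-3,3)→(3,3,4)
reduced (well bottom): (3,3,4) with a≤c, −a<b≤a
well minimum = a = 3

3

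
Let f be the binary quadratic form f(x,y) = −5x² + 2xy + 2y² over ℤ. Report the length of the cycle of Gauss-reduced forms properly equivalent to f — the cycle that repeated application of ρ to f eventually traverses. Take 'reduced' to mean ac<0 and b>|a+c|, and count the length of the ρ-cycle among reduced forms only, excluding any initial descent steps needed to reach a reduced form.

D = 44, ⌊√D⌋ = 6
descent: ρ → (2,6,-1)  [lands on river]
river: ρ → (-1,6,2)
ρ-cycle length = 2 (tail of 1 descent step not counted)

2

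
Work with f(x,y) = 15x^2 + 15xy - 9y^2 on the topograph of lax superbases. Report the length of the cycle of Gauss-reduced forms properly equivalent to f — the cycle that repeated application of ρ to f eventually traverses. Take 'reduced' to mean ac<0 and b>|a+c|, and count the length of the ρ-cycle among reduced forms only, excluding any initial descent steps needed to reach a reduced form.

D = 765, ⌊√D⌋ = 27
river: ρ → (-9,21,9)
river: ρ → (9,15,-15)
river: ρ → (-15,15,9)
river: ρ → (9,21,-9)
river: ρ → (-9,15,15)
river: ρ → (15,15,-9)
ρ-cycle length = 6 (tail of 0 descent steps not counted)

6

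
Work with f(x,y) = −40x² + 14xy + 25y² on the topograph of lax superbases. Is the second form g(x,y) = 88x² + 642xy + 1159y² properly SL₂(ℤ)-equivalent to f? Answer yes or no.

D₁ = 4196, D₂ = 4196
river cycle of f (length 50): (25, 36, -29), (-29, 22, 32), (32, 42, -19), (-19, 34, 40), (40, 46, -13), (-13, 58, 16), (16, 38, -43), (-43, 48, 11), (11, 62, -8), (-8, 50, 53), … (40 more)
river cycle of g (length 50): (-1, 64, 25), (25, 36, -29), (-29, 22, 32), (32, 42, -19), (-19, 34, 40), (40, 46, -13), (-13, 58, 16), (16, 38, -43), (-43, 48, 11), (11, 62, -8), … (40 more)
cycles coincide ⇒ equivalent

yes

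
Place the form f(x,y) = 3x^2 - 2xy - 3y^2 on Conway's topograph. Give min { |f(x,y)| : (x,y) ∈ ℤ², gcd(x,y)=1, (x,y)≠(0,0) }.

descent: ρ → (-3,2,3)  [lands on river]
river: ρ → (3,4,-2)
river: ρ → (-2,4,3)
river: ρ → (3,2,-3)
river: ρ → (-3,4,2)
river: ρ → (2,4,-3)
closes: descent 1, river 6
min |a| on river = 2

2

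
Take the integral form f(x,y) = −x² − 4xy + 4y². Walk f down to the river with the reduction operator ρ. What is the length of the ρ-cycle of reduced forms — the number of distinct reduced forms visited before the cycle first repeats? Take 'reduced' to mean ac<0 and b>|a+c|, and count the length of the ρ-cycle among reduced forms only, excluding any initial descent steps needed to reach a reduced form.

D = 32, ⌊√D⌋ = 5
descent: ρ → (4,4,-1)  [lands on river]
river: ρ → (-1,4,4)
ρ-cycle length = 2 (tail of 1 descent step not counted)

2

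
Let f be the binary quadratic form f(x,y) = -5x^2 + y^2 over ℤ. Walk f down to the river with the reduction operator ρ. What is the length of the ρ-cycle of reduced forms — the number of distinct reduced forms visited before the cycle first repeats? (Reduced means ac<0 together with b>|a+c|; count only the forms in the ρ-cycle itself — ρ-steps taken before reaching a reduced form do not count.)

D = 20, ⌊√D⌋ = 4
descent: ρ → (1,4,-1)  [lands on river]
river: ρ → (-1,4,1)
ρ-cycle length = 2 (tail of 1 descent step not counted)

2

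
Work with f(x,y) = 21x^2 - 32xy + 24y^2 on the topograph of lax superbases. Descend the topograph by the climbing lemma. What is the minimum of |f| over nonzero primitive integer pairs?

translate: b→10 (≡-32 mod 42), so (21,-32,24)→(21,10,13)
flip: (21,10,13)→(13,-10,21)
reduced (well bottom): (13,-10,21) with a≤c, −a<b≤a
well minimum = a = 13

13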